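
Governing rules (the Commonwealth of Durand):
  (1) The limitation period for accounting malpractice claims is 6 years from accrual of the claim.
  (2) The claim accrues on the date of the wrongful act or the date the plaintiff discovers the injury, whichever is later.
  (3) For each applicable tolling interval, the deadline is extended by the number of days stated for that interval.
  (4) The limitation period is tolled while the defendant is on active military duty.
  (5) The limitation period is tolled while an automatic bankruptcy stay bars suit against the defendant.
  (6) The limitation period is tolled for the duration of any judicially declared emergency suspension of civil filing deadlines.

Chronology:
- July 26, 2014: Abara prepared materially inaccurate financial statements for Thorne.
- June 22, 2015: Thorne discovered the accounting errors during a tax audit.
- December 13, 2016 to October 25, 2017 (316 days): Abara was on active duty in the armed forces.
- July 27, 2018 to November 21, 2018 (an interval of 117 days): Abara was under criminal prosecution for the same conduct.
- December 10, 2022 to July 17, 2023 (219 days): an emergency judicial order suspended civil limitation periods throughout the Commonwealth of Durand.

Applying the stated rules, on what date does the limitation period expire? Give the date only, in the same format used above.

May 4, 2022

Because discovery on June 22, 2015 post-dates the July 26, 2014 act, accrual under the later-of rule falls on June 22, 2015.
6 years from June 22, 2015 is June 22, 2021.
The period was tolled for 316 days by the defendant's active military service (December 13, 2016 to October 25, 2017), pushing the deadline to May 4, 2022.
By the time the emergency suspension of filing deadlines began on December 10, 2022, the limitation period had already expired on May 4, 2022; that interval cannot revive it.
No stated provision tolls the period for a criminal prosecution, so the interval from July 27, 2018 to November 21, 2018 has no effect on the deadline.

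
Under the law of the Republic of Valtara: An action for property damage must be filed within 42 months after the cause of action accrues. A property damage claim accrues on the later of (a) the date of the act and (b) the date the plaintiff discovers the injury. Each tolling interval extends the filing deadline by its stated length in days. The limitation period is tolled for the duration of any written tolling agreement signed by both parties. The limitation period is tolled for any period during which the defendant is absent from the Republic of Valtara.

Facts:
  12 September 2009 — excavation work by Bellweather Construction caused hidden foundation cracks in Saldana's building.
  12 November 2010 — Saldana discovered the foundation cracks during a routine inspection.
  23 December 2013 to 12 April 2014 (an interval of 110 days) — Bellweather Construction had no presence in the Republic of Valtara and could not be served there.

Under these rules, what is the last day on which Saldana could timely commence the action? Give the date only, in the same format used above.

30 August 2014

Taking the later of the act (12 September 2009) and discovery (12 November 2010), the claim accrued on 12 November 2010.
The untolled deadline — 42 months after 12 November 2010 — is 12 May 2014.
The defendant's absence from the jurisdiction from 23 December 2013 to 12 April 2014 tolled the period for 110 days, extending the deadline to 30 August 2014.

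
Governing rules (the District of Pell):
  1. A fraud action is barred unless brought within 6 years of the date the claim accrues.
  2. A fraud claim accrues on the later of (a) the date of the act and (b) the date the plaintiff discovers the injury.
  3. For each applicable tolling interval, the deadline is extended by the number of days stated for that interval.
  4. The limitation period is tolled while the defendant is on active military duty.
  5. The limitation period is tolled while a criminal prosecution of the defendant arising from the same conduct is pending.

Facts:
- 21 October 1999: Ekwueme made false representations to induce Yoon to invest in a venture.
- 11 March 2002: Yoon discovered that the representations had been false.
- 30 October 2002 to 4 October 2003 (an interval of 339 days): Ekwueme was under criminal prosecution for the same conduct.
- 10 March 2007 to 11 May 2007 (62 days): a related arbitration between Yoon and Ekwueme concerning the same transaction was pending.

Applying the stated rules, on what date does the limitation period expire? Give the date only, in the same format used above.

Because discovery on 11 March 2002 post-dates the 21 October 1999 act, accrual under the later-of rule falls on 11 March 2002.
The untolled deadline — 6 years after 11 March 2002 — is 11 March 2008.
Because the pending criminal prosecution ran from 30 October 2002 to 4 October 2003, the deadline is extended by 339 days to 13 February 2009.
No stated provision tolls the period for a pending arbitration, so the interval from 10 March 2007 to 11 May 2007 has no effect on the deadline.

13 February 2009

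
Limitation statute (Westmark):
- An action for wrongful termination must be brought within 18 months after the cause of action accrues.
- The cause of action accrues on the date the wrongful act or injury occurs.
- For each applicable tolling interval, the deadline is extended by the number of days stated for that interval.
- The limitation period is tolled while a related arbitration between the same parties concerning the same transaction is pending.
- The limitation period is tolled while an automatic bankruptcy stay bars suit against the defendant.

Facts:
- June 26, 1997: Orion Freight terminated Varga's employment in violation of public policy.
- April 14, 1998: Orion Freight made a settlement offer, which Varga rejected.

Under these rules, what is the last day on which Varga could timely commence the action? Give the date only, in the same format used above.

The limitation period began to run on June 26, 1997.
Adding the 18 months base period to June 26, 1997 gives a deadline of December 26, 1998, before any tolling.
None of the other events listed affects the running of the period under the stated rules.

December 26, 1998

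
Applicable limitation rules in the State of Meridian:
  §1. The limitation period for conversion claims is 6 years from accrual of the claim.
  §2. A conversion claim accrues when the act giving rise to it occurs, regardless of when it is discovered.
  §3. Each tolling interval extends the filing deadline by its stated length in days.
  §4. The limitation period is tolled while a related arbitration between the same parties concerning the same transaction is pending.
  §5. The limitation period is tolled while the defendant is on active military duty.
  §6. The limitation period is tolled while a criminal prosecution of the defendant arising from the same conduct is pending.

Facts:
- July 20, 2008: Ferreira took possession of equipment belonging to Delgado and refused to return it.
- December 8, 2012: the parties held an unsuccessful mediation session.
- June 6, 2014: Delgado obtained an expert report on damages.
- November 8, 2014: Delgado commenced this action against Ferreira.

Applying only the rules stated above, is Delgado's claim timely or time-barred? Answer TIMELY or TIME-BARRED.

TIME-BARRED

The claim accrued on July 20, 2008, when the wrongful act occurred.
The untolled deadline — 6 years after July 20, 2008 — is July 20, 2014.
None of the other events listed affects the running of the period under the stated rules.
Delgado filed on November 8, 2014, after the July 20, 2014 deadline, so the action is time-barred.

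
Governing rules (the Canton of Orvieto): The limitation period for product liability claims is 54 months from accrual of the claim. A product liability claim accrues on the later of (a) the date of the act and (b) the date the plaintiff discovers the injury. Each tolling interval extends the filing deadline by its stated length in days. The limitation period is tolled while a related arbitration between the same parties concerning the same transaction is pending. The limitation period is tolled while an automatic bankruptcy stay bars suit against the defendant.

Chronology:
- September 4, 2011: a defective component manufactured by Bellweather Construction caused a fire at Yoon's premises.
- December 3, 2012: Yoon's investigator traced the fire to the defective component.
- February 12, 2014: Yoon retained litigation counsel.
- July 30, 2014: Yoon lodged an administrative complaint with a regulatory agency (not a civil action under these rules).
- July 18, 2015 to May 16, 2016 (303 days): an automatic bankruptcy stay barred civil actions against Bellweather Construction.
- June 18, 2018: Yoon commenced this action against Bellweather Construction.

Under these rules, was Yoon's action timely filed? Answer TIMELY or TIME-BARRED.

The claim accrued on December 3, 2012 — the later of the September 4, 2011 act and the December 3, 2012 discovery.
The untolled deadline — 54 months after December 3, 2012 — is June 3, 2017.
The automatic bankruptcy stay from July 18, 2015 to May 16, 2016 tolled the period for 303 days, extending the deadline to April 2, 2018.
None of the other events listed affects the running of the period under the stated rules.
The June 18, 2018 filing falls after the April 2, 2018 deadline; the claim is time-barred.

TIME-BARRED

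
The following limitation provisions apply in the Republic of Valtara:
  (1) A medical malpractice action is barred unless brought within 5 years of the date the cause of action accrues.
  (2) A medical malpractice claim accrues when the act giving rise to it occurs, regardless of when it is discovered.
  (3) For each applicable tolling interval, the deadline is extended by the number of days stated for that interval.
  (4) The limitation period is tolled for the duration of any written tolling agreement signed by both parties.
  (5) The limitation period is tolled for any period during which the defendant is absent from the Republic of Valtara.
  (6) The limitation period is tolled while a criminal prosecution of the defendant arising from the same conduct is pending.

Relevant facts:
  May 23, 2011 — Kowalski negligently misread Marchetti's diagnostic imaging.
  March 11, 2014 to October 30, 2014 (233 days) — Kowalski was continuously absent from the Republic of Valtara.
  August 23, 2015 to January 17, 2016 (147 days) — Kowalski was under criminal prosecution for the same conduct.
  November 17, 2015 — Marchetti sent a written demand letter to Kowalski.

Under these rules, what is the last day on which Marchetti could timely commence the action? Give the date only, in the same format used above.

June 7, 2017

The limitation period began to run on May 23, 2011.
The untolled deadline — 5 years after May 23, 2011 — is May 23, 2016.
The defendant's absence from the jurisdiction from March 11, 2014 to October 30, 2014 tolled the period for 233 days, extending the deadline to January 11, 2017.
The period was tolled for 147 days by the pending criminal prosecution (August 23, 2015 to January 17, 2016), pushing the deadline to June 7, 2017.
Nothing else in the chronology tolls or restarts the period.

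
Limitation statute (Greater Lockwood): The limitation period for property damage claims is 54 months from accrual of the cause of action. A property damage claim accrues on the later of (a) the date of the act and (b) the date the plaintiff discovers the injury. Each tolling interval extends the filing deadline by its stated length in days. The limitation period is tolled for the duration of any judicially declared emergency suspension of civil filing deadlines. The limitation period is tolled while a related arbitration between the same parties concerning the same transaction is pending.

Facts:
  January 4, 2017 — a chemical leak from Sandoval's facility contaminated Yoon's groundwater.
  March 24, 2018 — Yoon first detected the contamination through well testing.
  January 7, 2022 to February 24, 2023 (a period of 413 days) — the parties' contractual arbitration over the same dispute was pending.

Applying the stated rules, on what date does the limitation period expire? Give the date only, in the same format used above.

November 11, 2023

Taking the later of the act (January 4, 2017) and discovery (March 24, 2018), the claim accrued on March 24, 2018.
Adding the 54 months base period to March 24, 2018 gives a deadline of September 24, 2022, before any tolling.
The period was tolled for 413 days by the pending related arbitration (January 7, 2022 to February 24, 2023), pushing the deadline to November 11, 2023.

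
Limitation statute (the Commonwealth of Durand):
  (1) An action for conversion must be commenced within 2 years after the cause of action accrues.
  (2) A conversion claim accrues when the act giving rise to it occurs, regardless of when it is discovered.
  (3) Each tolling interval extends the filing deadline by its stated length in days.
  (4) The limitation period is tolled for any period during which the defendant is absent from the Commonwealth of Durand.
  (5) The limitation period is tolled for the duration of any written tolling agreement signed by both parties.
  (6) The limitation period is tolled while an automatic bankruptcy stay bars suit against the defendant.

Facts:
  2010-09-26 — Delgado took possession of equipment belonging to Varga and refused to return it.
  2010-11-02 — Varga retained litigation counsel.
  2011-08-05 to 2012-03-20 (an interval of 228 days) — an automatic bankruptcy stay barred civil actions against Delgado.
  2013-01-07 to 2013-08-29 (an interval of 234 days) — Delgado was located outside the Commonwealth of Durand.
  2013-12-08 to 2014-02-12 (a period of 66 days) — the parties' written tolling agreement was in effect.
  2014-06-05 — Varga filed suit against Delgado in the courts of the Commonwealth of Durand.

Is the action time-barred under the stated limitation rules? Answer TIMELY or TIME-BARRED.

The cause of action accrued on 2010-09-26, the date of the act.
2 years from 2010-09-26 is 2012-09-26.
The period was tolled for 228 days by the automatic bankruptcy stay (2011-08-05 to 2012-03-20), pushing the deadline to 2013-05-12.
The period was tolled for 234 days by the defendant's absence from the jurisdiction (2013-01-07 to 2013-08-29), pushing the deadline to 2014-01-01.
The period was tolled for 66 days by the written tolling agreement (2013-12-08 to 2014-02-12), pushing the deadline to 2014-03-08.
The other events in the timeline have no effect on the limitation period under the stated rules.
Filing on 2014-06-05 missed the 2014-03-08 deadline — the action is time-barred.

TIME-BARRED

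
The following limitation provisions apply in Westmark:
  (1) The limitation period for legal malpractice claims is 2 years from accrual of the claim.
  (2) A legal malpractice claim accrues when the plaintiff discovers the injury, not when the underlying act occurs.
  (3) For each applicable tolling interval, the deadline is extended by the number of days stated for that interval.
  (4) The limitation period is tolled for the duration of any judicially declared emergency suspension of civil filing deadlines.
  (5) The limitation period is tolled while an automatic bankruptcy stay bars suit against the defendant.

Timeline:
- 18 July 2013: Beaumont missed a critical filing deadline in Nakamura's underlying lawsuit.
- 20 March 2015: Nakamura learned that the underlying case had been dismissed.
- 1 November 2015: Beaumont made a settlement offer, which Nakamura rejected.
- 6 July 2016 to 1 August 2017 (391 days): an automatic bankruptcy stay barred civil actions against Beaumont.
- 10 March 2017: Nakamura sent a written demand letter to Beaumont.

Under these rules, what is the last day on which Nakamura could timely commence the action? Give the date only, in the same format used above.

15 April 2018

The claim did not accrue until Nakamura discovered the injury on 20 March 2015; the 18 July 2013 act date does not start the clock under the stated rule.
2 years from 20 March 2015 is 20 March 2017.
The period was tolled for 391 days by the automatic bankruptcy stay (6 July 2016 to 1 August 2017), pushing the deadline to 15 April 2018.
The other events in the timeline have no effect on the limitation period under the stated rules.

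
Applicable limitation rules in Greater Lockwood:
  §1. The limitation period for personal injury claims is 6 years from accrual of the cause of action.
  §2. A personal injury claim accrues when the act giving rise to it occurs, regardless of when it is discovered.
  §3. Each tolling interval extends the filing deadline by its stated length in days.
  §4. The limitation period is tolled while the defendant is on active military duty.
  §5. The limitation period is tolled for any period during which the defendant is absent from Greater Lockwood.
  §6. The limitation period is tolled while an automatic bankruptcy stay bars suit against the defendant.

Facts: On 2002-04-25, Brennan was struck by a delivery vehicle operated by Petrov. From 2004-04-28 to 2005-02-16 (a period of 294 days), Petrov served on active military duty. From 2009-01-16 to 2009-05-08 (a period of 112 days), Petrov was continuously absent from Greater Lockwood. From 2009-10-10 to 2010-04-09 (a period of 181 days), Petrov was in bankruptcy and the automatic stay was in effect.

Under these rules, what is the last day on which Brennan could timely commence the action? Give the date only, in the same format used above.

The cause of action accrued on 2002-04-25, the date of the act.
6 years from 2002-04-25 is 2008-04-25.
The defendant's active military service from 2004-04-28 to 2005-02-16 tolled the period for 294 days, extending the deadline to 2009-02-13.
Because the defendant's absence from the jurisdiction ran from 2009-01-16 to 2009-05-08, the deadline is extended by 112 days to 2009-06-05.
The automatic bankruptcy stay from 2009-10-10 to 2010-04-09 began after the period had already run on 2009-06-05, so it has no tolling effect.

2009-06-05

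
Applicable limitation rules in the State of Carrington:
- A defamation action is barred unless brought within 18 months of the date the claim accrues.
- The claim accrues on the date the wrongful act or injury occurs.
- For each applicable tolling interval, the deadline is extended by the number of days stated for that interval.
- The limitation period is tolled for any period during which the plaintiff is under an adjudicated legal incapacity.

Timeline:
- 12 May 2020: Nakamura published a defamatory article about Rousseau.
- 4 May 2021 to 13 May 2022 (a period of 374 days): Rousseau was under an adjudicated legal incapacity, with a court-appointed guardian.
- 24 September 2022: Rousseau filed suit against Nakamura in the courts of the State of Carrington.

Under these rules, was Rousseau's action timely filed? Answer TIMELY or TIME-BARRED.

The limitation period began to run on 12 May 2020.
The untolled deadline — 18 months after 12 May 2020 — is 12 November 2021.
Because the plaintiff's legal incapacity ran from 4 May 2021 to 13 May 2022, the deadline is extended by 374 days to 21 November 2022.
Rousseau filed on 24 September 2022, before the 21 November 2022 deadline, so the action is timely.

TIMELY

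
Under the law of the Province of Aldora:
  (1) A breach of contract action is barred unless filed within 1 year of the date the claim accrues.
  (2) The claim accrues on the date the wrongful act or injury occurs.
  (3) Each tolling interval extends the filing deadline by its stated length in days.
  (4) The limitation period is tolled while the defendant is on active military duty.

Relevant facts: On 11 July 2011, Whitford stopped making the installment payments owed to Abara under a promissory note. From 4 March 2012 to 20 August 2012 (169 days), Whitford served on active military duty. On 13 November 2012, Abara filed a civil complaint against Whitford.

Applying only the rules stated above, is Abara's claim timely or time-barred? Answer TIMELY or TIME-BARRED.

The limitation period began to run on 11 July 2011.
The untolled deadline — 1 year after 11 July 2011 — is 11 July 2012.
Because the defendant's active military service ran from 4 March 2012 to 20 August 2012, the deadline is extended by 169 days to 27 December 2012.
Abara filed on 13 November 2012, before the 27 December 2012 deadline, so the action is timely.

TIMELY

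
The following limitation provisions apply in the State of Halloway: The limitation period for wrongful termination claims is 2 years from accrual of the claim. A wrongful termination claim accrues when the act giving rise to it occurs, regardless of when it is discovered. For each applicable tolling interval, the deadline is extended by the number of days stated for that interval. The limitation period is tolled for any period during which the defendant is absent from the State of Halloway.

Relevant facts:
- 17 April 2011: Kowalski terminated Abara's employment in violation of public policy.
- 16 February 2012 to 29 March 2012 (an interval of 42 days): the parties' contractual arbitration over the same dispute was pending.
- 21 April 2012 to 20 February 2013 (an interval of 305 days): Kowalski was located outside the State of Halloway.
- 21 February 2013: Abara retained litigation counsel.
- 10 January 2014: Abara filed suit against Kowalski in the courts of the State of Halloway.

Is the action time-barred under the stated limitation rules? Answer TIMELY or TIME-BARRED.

The claim accrued on 17 April 2011, when the wrongful act occurred.
2 years from 17 April 2011 is 17 April 2013.
The defendant's absence from the jurisdiction from 21 April 2012 to 20 February 2013 tolled the period for 305 days, extending the deadline to 16 February 2014.
The pending related arbitration from 16 February 2012 to 29 March 2012 does not toll the period, because no stated rule makes a pending arbitration a tolling event.
None of the other events listed affects the running of the period under the stated rules.
Filing on 10 January 2014 beat the 16 February 2014 deadline — the action is timely.

TIMELY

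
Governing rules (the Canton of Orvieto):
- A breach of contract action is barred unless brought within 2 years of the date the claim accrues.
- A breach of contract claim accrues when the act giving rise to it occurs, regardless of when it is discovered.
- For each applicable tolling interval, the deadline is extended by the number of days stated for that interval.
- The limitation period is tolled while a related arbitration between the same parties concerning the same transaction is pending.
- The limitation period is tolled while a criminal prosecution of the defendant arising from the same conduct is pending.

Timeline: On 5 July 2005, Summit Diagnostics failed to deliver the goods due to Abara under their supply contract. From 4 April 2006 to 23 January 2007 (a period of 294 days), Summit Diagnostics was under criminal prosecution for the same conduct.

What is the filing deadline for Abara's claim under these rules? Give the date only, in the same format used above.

24 April 2008

The limitation period began to run on 5 July 2005.
The untolled deadline — 2 years after 5 July 2005 — is 5 July 2007.
The pending criminal prosecution from 4 April 2006 to 23 January 2007 tolled the period for 294 days, extending the deadline to 24 April 2008.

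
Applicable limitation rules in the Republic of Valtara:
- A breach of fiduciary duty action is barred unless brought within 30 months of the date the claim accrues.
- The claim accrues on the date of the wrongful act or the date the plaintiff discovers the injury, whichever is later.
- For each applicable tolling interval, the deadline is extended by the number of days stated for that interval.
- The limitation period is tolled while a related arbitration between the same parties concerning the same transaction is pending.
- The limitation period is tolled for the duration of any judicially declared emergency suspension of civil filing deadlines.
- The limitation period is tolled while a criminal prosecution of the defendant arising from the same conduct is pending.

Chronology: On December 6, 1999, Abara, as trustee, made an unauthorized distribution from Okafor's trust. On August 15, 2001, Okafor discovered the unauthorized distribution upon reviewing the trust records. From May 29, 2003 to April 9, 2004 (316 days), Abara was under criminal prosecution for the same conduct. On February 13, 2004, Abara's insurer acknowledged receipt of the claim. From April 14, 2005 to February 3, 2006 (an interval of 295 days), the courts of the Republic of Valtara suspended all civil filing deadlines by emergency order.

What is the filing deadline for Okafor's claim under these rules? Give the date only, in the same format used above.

December 27, 2004

Because discovery on August 15, 2001 post-dates the December 6, 1999 act, accrual under the later-of rule falls on August 15, 2001.
30 months from August 15, 2001 is February 15, 2004.
The period was tolled for 316 days by the pending criminal prosecution (May 29, 2003 to April 9, 2004), pushing the deadline to December 27, 2004.
The emergency suspension of filing deadlines from April 14, 2005 to February 3, 2006 began after the period had already run on December 27, 2004, so it has no tolling effect.
The other events in the timeline have no effect on the limitation period under the stated rules.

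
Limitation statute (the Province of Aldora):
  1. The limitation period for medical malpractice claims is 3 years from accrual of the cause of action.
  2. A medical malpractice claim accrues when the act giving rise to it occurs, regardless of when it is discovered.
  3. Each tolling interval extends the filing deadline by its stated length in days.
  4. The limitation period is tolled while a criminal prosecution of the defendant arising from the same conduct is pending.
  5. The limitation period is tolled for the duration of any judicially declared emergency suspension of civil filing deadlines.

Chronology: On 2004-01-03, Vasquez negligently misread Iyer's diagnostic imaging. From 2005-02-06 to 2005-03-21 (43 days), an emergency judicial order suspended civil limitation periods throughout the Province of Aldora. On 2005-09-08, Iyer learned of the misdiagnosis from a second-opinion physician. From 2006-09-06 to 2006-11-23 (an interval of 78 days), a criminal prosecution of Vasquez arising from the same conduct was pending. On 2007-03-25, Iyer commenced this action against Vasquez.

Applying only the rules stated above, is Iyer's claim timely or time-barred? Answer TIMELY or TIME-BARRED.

Accrual is governed by the date of the act, so the period began to run on 2004-01-03; the later discovery on 2005-09-08 is irrelevant under the stated rule.
Adding the 3 years base period to 2004-01-03 gives a deadline of 2007-01-03, before any tolling.
The period was tolled for 43 days by the emergency suspension of filing deadlines (2005-02-06 to 2005-03-21), pushing the deadline to 2007-02-15.
The pending criminal prosecution from 2006-09-06 to 2006-11-23 tolled the period for 78 days, extending the deadline to 2007-05-04.
Iyer filed on 2007-03-25, before the 2007-05-04 deadline, so the action is timely.

TIMELY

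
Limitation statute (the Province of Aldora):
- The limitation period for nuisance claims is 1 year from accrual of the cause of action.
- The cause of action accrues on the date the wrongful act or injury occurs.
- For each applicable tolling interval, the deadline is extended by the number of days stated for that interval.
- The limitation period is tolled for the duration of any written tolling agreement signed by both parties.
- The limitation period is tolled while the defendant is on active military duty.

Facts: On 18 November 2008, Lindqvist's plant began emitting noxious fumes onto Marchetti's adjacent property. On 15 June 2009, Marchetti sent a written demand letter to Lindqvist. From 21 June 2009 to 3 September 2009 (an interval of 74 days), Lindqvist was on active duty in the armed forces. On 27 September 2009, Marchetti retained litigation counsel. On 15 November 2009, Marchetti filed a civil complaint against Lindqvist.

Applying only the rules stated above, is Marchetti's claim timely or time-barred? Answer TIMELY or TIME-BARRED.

The cause of action accrued on 18 November 2008, the date of the act.
1 year from 18 November 2008 is 18 November 2009.
The period was tolled for 74 days by the defendant's active military service (21 June 2009 to 3 September 2009), pushing the deadline to 31 January 2010.
None of the other events listed affects the running of the period under the stated rules.
The 15 November 2009 filing precedes the 31 January 2010 deadline; the claim is timely.

TIMELY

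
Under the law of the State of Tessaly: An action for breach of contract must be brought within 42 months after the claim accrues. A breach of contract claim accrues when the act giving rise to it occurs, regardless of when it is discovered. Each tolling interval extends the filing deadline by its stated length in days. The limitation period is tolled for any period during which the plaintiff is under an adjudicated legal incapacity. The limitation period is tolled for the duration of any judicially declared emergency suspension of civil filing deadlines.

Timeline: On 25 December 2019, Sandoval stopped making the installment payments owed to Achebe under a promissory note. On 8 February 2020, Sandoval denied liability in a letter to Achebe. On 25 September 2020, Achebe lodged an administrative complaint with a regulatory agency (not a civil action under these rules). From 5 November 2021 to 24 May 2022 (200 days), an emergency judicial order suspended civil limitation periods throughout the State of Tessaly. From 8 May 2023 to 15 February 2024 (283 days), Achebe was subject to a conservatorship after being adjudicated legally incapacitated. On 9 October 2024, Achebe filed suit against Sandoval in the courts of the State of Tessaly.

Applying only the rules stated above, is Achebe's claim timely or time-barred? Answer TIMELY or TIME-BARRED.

TIMELY

The limitation period began to run on 25 December 2019.
42 months from 25 December 2019 is 25 June 2023.
Because the emergency suspension of filing deadlines ran from 5 November 2021 to 24 May 2022, the deadline is extended by 200 days to 11 January 2024.
The period was tolled for 283 days by the plaintiff's legal incapacity (8 May 2023 to 15 February 2024), pushing the deadline to 20 October 2024.
The other events in the timeline have no effect on the limitation period under the stated rules.
Achebe filed on 9 October 2024, before the 20 October 2024 deadline, so the action is timely.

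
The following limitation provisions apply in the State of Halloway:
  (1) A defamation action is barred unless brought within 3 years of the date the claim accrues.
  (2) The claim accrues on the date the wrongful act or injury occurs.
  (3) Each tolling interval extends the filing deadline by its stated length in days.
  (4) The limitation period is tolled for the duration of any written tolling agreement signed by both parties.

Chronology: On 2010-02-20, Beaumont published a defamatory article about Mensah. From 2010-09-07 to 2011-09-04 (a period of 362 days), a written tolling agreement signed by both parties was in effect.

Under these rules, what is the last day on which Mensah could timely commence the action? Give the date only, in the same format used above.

The limitation period began to run on 2010-02-20.
3 years from 2010-02-20 is 2013-02-20.
The written tolling agreement from 2010-09-07 to 2011-09-04 tolled the period for 362 days, extending the deadline to 2014-02-17.

2014-02-17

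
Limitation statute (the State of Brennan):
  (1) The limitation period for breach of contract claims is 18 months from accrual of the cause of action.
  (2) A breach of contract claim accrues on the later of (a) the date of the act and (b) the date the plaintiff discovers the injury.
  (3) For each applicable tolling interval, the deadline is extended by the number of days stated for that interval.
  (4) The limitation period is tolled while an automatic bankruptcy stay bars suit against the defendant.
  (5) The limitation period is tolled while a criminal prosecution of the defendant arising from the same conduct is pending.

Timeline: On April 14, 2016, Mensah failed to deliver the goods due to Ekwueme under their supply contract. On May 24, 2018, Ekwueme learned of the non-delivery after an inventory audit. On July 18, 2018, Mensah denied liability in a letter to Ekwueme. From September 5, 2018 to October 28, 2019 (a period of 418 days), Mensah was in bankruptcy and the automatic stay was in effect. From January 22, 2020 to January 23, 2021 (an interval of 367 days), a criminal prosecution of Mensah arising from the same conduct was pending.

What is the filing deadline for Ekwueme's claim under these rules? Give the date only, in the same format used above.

January 17, 2022

Taking the later of the act (April 14, 2016) and discovery (May 24, 2018), the claim accrued on May 24, 2018.
Adding the 18 months base period to May 24, 2018 gives a deadline of November 24, 2019, before any tolling.
Because the automatic bankruptcy stay ran from September 5, 2018 to October 28, 2019, the deadline is extended by 418 days to January 15, 2021.
The period was tolled for 367 days by the pending criminal prosecution (January 22, 2020 to January 23, 2021), pushing the deadline to January 17, 2022.
Nothing else in the chronology tolls or restarts the period.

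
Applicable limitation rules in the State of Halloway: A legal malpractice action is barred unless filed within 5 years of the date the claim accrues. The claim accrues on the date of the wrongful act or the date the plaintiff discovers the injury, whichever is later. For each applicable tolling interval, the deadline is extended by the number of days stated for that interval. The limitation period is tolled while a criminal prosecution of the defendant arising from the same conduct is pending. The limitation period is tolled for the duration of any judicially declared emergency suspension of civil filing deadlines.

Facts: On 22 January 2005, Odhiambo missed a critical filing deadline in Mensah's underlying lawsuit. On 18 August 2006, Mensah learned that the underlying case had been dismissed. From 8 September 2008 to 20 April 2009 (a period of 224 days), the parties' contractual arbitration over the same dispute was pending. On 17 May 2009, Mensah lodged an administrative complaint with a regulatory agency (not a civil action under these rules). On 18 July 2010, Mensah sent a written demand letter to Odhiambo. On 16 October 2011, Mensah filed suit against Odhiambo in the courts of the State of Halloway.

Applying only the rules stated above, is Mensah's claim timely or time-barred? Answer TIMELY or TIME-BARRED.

TIME-BARRED

Because discovery on 18 August 2006 post-dates the 22 January 2005 act, accrual under the later-of rule falls on 18 August 2006.
5 years from 18 August 2006 is 18 August 2011.
Although a pending arbitration ran from 8 September 2008 to 20 April 2009, the stated rules do not make that a tolling event, so it is disregarded.
Nothing else in the chronology tolls or restarts the period.
The 16 October 2011 filing falls after the 18 August 2011 deadline; the claim is time-barred.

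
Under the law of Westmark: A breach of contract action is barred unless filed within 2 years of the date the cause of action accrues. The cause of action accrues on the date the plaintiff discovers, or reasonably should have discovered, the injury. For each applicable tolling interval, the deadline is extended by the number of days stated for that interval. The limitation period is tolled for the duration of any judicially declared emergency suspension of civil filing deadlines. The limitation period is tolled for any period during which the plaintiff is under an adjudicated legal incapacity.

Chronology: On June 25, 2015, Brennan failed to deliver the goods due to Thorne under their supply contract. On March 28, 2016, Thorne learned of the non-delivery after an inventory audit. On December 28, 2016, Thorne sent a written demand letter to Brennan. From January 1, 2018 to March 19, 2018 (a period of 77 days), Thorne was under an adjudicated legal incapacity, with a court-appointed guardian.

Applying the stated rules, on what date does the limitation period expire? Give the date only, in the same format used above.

Under the discovery rule, the claim accrued on March 28, 2016, when Thorne discovered the injury — not on the June 25, 2015 date of the underlying act.
Adding the 2 years base period to March 28, 2016 gives a deadline of March 28, 2018, before any tolling.
Because the plaintiff's legal incapacity ran from January 1, 2018 to March 19, 2018, the deadline is extended by 77 days to June 13, 2018.
None of the other events listed affects the running of the period under the stated rules.

June 13, 2018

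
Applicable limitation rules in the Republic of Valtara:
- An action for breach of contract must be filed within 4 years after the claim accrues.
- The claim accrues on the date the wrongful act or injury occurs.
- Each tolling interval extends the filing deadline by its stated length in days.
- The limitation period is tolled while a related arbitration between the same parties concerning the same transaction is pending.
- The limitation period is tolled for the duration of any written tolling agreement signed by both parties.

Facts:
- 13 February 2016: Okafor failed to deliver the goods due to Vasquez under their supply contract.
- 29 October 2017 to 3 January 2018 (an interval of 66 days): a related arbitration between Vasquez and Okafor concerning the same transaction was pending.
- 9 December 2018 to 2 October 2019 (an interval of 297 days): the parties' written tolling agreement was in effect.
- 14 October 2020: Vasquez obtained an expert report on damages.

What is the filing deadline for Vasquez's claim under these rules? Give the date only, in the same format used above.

The claim accrued on 13 February 2016, when the wrongful act occurred.
4 years from 13 February 2016 is 13 February 2020.
The period was tolled for 66 days by the pending related arbitration (29 October 2017 to 3 January 2018), pushing the deadline to 19 April 2020.
The written tolling agreement from 9 December 2018 to 2 October 2019 tolled the period for 297 days, extending the deadline to 10 February 2021.
The other events in the timeline have no effect on the limitation period under the stated rules.

10 February 2021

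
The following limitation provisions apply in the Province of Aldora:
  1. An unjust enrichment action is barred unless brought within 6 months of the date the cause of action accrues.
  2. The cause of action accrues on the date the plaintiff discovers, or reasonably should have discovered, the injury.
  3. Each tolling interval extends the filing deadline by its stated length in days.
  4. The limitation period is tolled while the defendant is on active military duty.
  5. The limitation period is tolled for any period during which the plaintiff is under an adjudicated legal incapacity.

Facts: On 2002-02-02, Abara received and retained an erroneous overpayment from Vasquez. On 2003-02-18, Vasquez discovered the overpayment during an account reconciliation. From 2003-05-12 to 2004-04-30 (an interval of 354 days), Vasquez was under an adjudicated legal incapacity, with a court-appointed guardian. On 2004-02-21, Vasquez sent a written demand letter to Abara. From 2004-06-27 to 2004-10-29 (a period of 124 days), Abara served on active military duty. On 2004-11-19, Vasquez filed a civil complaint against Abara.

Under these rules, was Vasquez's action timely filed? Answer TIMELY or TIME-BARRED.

Under the discovery rule, the claim accrued on 2003-02-18, when Vasquez discovered the injury — not on the 2002-02-02 date of the underlying act.
6 months from 2003-02-18 is 2003-08-18.
The period was tolled for 354 days by the plaintiff's legal incapacity (2003-05-12 to 2004-04-30), pushing the deadline to 2004-08-06.
The defendant's active military service from 2004-06-27 to 2004-10-29 tolled the period for 124 days, extending the deadline to 2004-12-08.
Nothing else in the chronology tolls or restarts the period.
Vasquez filed on 2004-11-19, before the 2004-12-08 deadline, so the action is timely.

TIMELY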